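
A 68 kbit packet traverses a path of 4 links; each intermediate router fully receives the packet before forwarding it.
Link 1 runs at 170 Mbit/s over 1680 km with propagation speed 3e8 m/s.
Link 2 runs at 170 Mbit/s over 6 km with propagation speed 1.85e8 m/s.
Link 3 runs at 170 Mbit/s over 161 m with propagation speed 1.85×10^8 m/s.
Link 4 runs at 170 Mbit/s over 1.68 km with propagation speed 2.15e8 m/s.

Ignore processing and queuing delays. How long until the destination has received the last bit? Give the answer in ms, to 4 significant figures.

7.241 ms

L = 68000 bits.
Transmission delay per hop = L/R = 68000/170000000 = 0.4 ms; 4 hops → 1.6 ms.
Propagation delays (d/s per hop): 5.6, 0.0324324, 0.00087027, 0.00781395 ms; sum = 5.64112 ms.
End-to-end = 7.241 ms.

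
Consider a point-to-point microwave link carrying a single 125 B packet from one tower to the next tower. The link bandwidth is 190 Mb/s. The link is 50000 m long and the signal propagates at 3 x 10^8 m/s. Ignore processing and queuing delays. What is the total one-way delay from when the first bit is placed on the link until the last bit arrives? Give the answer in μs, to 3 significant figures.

172 μs

L = 125 × 8 = 1000 bits.
Transmission delay = L/R = 1000 / 190000000 = 5.26316 μs.
Propagation delay = d/s = 50000 m / 300000000 m/s = 166.667 μs.
Total = 172 μs.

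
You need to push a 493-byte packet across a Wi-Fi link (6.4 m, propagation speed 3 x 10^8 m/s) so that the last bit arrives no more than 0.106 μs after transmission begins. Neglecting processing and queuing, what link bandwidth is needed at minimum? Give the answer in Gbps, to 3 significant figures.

46.6 Gbps

L = 3944 bits.
Propagation delay = 6.4 / 300000000 = 0.0213333 μs.
Transmission budget = 0.106 − 0.0213333 = 0.0846667 μs.
R ≥ L / t_tx = 3944 bits / 8.46667e-08 s = 46.6 Gbps.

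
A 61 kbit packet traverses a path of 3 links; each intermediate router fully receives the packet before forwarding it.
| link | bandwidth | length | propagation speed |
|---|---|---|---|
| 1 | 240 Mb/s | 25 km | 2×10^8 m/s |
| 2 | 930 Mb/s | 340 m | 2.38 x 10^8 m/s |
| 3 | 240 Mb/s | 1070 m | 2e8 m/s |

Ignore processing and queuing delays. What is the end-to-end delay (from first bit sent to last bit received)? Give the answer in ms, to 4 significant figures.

L = 61000 bits.
Transmission delays (L/R per hop): 0.254167, 0.0655914, 0.254167 ms; sum = 0.573925 ms.
Propagation delays (d/s per hop): 0.125, 0.00142857, 0.00535 ms; sum = 0.131779 ms.
End-to-end = 0.7057 ms.

0.7057 ms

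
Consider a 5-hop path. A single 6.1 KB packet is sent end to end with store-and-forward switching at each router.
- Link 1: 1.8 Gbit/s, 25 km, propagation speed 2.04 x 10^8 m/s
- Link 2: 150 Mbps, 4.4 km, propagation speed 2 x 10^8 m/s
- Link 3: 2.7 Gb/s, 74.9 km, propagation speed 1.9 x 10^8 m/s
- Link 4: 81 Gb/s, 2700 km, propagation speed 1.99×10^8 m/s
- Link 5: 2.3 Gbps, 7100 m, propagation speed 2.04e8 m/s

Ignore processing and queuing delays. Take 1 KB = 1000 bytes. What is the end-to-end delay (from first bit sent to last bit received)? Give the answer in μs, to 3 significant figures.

L = 48800 bits.
Transmission delays (L/R per hop): 27.1111, 325.333, 18.0741, 0.602469, 21.2174 μs; sum = 392.338 μs.
Propagation delays (d/s per hop): 122.549, 22, 394.211, 13567.8, 34.8039 μs; sum = 14141.4 μs.
End-to-end = 14500 μs.

14500 μs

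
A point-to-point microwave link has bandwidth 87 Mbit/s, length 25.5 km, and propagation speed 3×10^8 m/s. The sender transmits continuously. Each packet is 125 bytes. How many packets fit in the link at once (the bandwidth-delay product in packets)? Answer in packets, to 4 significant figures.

7.395 packets

Propagation delay = 25500 / 300000000 = 8.5e-05 s.
BDP = R × t_prop = 87000000 × 8.5e-05 = 7395 bits.
In packets of 1000 bits: 7.395 packets.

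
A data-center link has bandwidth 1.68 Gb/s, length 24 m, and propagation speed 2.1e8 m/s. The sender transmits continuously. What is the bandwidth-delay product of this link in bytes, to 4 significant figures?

Propagation delay = 24 / 210000000 = 1.14286e-07 s.
BDP = R × t_prop = 1680000000 × 1.14286e-07 = 192 bits.
In bytes: 192/8 = 24.00 bytes.

24.00 bytes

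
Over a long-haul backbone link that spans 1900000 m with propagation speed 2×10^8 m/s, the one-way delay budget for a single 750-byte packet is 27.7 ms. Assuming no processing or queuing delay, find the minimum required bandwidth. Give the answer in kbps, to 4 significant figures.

L = 6000 bits.
Propagation delay = 1900000 / 200000000 = 9.5 ms.
Transmission budget = 27.7 − 9.5 = 18.2 ms.
R ≥ L / t_tx = 6000 bits / 0.0182 s = 329.7 kbps.

329.7 kbps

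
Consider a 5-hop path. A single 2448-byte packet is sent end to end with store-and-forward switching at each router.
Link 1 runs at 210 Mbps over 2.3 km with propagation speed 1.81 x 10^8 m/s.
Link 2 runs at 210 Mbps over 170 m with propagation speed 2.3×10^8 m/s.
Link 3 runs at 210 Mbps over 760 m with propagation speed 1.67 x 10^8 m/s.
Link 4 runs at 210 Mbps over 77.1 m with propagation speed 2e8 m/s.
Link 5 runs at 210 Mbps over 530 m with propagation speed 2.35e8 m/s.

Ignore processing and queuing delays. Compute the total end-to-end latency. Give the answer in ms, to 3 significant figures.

0.487 ms

L = 2448 × 8 = 19584 bits.
Transmission delay per hop = L/R = 19584/210000000 = 0.0932571 ms; 5 hops → 0.466286 ms.
Propagation delays (d/s per hop): 0.0127072, 0.00073913, 0.0045509, 0.0003855, 0.00225532 ms; sum = 0.020638 ms.
End-to-end = 0.487 ms.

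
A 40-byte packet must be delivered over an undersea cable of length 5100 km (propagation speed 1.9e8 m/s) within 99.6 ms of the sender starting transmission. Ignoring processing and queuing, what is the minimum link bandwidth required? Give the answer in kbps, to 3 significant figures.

L = 320 bits.
Propagation delay = 5100000 / 190000000 = 26.8421 ms.
Transmission budget = 99.6 − 26.8421 = 72.7579 ms.
R ≥ L / t_tx = 320 bits / 0.0727579 s = 4.40 kbps.

4.40 kbps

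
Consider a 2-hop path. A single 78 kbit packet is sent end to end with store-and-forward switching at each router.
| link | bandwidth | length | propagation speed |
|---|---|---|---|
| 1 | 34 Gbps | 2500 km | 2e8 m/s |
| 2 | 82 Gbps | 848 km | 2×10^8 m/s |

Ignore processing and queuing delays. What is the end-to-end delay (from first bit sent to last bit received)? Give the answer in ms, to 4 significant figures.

16.74 ms

L = 78000 bits.
Transmission delays (L/R per hop): 0.00229412, 0.00095122 ms; sum = 0.00324534 ms.
Propagation delays (d/s per hop): 12.5, 4.24 ms; sum = 16.74 ms.
End-to-end = 16.74 ms.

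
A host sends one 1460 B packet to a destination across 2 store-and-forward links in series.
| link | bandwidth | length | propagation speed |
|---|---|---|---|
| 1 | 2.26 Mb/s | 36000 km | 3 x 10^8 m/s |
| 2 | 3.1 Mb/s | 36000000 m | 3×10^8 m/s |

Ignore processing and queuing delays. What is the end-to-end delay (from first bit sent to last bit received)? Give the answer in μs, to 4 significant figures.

L = 1460 × 8 = 11680 bits.
Transmission delays (L/R per hop): 5168.14, 3767.74 μs; sum = 8935.88 μs.
Propagation delays (d/s per hop): 120000, 120000 μs; sum = 240000 μs.
End-to-end = 248900 μs.

248900 μs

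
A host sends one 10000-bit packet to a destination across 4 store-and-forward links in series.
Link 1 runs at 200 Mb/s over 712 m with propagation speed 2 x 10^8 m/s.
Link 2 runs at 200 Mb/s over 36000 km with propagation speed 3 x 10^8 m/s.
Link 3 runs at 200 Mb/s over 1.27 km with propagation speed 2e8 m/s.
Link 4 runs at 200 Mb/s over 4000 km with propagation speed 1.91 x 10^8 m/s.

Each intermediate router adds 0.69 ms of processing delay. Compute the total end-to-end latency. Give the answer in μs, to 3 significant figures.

Transmission delay per hop = L/R = 10000/200000000 = 50 μs; 4 hops → 200 μs.
Propagation delays (d/s per hop): 3.56, 120000, 6.35, 20942.4 μs; sum = 140952 μs.
Processing at 3 router(s): 3 × 0.69 ms = 2070 μs.
End-to-end = 143000 μs.

143000 μs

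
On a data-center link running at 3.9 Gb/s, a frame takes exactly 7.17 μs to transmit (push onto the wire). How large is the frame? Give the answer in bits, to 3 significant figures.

L = R × t_tx = 3900000000 b/s × 7.17e-06 s = 27963 bits.

28000 bits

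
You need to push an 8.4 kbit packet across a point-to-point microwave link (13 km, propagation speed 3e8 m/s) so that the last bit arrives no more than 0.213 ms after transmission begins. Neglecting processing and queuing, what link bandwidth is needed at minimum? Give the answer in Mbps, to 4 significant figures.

49.51 Mbps

Propagation delay = 13000 / 300000000 = 0.0433333 ms.
Transmission budget = 0.213 − 0.0433333 = 0.169667 ms.
R ≥ L / t_tx = 8400 bits / 0.000169667 s = 49.51 Mbps.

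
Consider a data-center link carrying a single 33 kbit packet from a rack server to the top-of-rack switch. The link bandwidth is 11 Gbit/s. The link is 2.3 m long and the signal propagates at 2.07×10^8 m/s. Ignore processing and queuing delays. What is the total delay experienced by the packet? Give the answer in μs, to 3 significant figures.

L = 33000 bits.
Transmission delay = L/R = 33000 / 11000000000 = 3 μs.
Propagation delay = d/s = 2.3 m / 2.07e+08 m/s = 0.0111111 μs.
Total = 3.01 μs.

3.01 μs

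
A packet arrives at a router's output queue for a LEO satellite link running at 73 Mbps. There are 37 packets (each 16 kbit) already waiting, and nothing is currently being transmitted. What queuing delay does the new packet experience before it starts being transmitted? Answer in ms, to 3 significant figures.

8.11 ms

Each queued packet: L/R = 16000/73000000 = 0.219178 ms.
37 queued → 8.10959 ms.
Queuing delay = 8.11 ms.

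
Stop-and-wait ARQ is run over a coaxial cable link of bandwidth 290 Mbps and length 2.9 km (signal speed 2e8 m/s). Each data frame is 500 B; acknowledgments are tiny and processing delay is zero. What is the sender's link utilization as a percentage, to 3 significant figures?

t_tx = L/R = 4000/290000000 = 1.37931e-05 s.
t_prop = 2900/200000000 = 1.45e-05 s; RTT = 2.9e-05 s.
Cycle = t_tx + RTT = 4.27931e-05 s.
Utilization = t_tx / cycle = 1.37931e-05/4.27931e-05 = 32.2 %.

32.2 %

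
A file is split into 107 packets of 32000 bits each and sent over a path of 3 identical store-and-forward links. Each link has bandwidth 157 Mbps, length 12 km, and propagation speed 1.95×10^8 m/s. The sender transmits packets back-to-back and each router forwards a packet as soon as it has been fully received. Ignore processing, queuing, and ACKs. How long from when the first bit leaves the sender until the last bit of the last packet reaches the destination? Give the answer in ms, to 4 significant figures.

Per-hop transmission t_tx = L/R = 32000/157000000 = 0.203822 ms.
Per-hop propagation t_prop = 12000/195000000 = 0.0615385 ms.
Pipeline fill: first packet needs 3·t_tx to clear all hops; remaining 106 packets each add one t_tx.
Total = (3+107-1)·t_tx + 3·t_prop = 109·0.203822 + 3·0.0615385 = 22.40 ms.

22.40 ms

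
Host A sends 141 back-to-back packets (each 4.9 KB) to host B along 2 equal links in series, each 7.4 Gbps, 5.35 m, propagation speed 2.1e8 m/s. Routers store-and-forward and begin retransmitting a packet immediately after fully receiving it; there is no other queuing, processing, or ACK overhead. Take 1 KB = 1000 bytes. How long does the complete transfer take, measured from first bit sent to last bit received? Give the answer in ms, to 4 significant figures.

0.7523 ms

Per-hop transmission t_tx = L/R = 39200/7400000000 = 0.0052973 ms.
Per-hop propagation t_prop = 5.35/210000000 = 2.54762e-05 ms.
Pipeline fill: first packet needs 2·t_tx to clear all hops; remaining 140 packets each add one t_tx.
Total = (2+141-1)·t_tx + 2·t_prop = 142·0.0052973 + 2·2.54762e-05 = 0.7523 ms.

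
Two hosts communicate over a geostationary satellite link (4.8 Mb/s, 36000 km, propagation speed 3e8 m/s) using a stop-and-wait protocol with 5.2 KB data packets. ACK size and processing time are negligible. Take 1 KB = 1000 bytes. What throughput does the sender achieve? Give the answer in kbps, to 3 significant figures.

167 kbps

t_tx = L/R = 41600/4800000 = 0.00866667 s.
t_prop = 36000000/300000000 = 0.12 s; RTT = 0.24 s.
Cycle = t_tx + RTT = 0.248667 s.
Throughput = L / cycle = 41600 / 0.248667 = 167 kbps.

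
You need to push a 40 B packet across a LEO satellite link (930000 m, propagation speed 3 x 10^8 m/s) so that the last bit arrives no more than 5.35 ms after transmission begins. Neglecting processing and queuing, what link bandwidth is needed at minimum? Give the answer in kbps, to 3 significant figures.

142 kbps

L = 320 bits.
Propagation delay = 930000 / 300000000 = 3.1 ms.
Transmission budget = 5.35 − 3.1 = 2.25 ms.
R ≥ L / t_tx = 320 bits / 0.00225 s = 142 kbps.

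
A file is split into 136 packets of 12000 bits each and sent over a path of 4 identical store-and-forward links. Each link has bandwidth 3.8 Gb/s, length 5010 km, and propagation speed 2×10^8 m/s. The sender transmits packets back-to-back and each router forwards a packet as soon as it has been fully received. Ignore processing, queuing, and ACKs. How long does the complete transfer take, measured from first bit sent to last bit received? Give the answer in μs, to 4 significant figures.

100600 μs

Per-hop transmission t_tx = L/R = 12000/3800000000 = 3.15789 μs.
Per-hop propagation t_prop = 5010000/200000000 = 25050 μs.
Pipeline fill: first packet needs 4·t_tx to clear all hops; remaining 135 packets each add one t_tx.
Total = (4+136-1)·t_tx + 4·t_prop = 139·3.15789 + 4·25050 = 100600 μs.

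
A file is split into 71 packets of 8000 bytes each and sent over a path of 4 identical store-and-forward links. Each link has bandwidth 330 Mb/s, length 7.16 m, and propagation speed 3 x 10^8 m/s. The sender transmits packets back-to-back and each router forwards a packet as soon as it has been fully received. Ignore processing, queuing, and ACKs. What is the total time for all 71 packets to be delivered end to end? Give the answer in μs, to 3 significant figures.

Per-hop transmission t_tx = L/R = 64000/330000000 = 193.939 μs.
Per-hop propagation t_prop = 7.16/300000000 = 0.0238667 μs.
Pipeline fill: first packet needs 4·t_tx to clear all hops; remaining 70 packets each add one t_tx.
Total = (4+71-1)·t_tx + 4·t_prop = 74·193.939 + 4·0.0238667 = 14400 μs.

14400 μs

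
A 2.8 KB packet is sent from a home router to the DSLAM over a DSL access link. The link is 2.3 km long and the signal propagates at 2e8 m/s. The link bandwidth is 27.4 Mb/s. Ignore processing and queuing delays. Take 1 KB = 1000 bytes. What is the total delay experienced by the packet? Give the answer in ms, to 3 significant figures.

L = 22400 bits.
Transmission delay = L/R = 22400 / 27400000 = 0.817518 ms.
Propagation delay = d/s = 2300 m / 200000000 m/s = 0.0115 ms.
Total = 0.829 ms.

0.829 ms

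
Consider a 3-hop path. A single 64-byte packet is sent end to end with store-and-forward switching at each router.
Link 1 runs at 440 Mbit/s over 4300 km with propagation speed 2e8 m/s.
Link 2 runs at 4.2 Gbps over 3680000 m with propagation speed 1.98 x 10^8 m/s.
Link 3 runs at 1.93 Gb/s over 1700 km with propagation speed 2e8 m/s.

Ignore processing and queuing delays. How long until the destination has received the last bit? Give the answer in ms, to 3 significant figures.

48.6 ms

L = 64 × 8 = 512 bits.
Transmission delays (L/R per hop): 0.00116364, 0.000121905, 0.000265285 ms; sum = 0.00155083 ms.
Propagation delays (d/s per hop): 21.5, 18.5859, 8.5 ms; sum = 48.5859 ms.
End-to-end = 48.6 ms.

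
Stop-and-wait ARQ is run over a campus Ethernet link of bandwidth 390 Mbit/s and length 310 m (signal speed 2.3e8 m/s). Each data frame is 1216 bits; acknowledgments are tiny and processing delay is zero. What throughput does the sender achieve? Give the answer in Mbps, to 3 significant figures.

209 Mbps

t_tx = L/R = 1216/390000000 = 3.11795e-06 s.
t_prop = 310/2.3e+08 = 1.34783e-06 s; RTT = 2.69565e-06 s.
Cycle = t_tx + RTT = 5.8136e-06 s.
Throughput = L / cycle = 1216 / 5.8136e-06 = 209 Mbps.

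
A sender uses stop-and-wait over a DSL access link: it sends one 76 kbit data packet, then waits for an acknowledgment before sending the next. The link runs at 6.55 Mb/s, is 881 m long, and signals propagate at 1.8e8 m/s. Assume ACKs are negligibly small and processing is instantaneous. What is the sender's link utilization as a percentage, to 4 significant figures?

t_tx = L/R = 76000/6550000 = 0.0116031 s.
t_prop = 881/180000000 = 4.89444e-06 s; RTT = 9.78889e-06 s.
Cycle = t_tx + RTT = 0.0116128 s.
Utilization = t_tx / cycle = 0.0116031/0.0116128 = 99.92 %.

99.92 %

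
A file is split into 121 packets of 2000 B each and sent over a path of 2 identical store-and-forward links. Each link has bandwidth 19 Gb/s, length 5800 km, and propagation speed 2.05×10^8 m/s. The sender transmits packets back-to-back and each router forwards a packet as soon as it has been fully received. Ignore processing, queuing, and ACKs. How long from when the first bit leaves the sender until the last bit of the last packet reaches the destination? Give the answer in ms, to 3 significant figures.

Per-hop transmission t_tx = L/R = 16000/19000000000 = 0.000842105 ms.
Per-hop propagation t_prop = 5800000/2.05e+08 = 28.2927 ms.
Pipeline fill: first packet needs 2·t_tx to clear all hops; remaining 120 packets each add one t_tx.
Total = (2+121-1)·t_tx + 2·t_prop = 122·0.000842105 + 2·28.2927 = 56.7 ms.

56.7 ms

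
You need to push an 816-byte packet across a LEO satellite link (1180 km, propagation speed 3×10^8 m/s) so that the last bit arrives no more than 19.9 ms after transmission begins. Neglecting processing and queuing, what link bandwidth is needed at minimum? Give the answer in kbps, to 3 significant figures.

L = 6528 bits.
Propagation delay = 1180000 / 300000000 = 3.93333 ms.
Transmission budget = 19.9 − 3.93333 = 15.9667 ms.
R ≥ L / t_tx = 6528 bits / 0.0159667 s = 409 kbps.

409 kbps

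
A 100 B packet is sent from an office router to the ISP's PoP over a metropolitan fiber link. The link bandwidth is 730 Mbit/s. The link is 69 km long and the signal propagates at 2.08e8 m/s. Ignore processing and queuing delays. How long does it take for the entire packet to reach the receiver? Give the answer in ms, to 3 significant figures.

0.333 ms

L = 100 × 8 = 800 bits.
Transmission delay = L/R = 800 / 730000000 = 0.00109589 ms.
Propagation delay = d/s = 69000 m / 208000000 m/s = 0.331731 ms.
Total = 0.333 ms.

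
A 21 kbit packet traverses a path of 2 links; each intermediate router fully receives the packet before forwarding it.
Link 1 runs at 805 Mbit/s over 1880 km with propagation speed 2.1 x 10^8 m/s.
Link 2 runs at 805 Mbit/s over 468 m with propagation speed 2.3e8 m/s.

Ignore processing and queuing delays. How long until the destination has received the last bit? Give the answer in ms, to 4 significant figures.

L = 21000 bits.
Transmission delay per hop = L/R = 21000/805000000 = 0.026087 ms; 2 hops → 0.0521739 ms.
Propagation delays (d/s per hop): 8.95238, 0.00203478 ms; sum = 8.95442 ms.
End-to-end = 9.007 ms.

9.007 ms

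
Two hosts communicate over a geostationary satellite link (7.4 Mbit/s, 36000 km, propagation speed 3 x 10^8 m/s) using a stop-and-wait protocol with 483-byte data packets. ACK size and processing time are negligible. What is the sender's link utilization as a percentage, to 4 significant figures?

t_tx = L/R = 3864/7400000 = 0.000522162 s.
t_prop = 36000000/300000000 = 0.12 s; RTT = 0.24 s.
Cycle = t_tx + RTT = 0.240522 s.
Utilization = t_tx / cycle = 0.000522162/0.240522 = 0.2171 %.

0.2171 %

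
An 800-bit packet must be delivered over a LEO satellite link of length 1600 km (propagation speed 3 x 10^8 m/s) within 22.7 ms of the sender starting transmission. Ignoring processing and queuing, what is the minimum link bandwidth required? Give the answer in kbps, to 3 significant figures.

46.1 kbps

Propagation delay = 1600000 / 300000000 = 5.33333 ms.
Transmission budget = 22.7 − 5.33333 = 17.3667 ms.
R ≥ L / t_tx = 800 bits / 0.0173667 s = 46.1 kbps.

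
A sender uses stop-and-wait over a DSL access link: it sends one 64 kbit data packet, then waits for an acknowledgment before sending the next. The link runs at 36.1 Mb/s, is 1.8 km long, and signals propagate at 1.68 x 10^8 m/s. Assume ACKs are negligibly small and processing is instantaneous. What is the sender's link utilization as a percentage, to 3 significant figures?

98.8 %

t_tx = L/R = 64000/36100000 = 0.00177285 s.
t_prop = 1800/168000000 = 1.07143e-05 s; RTT = 2.14286e-05 s.
Cycle = t_tx + RTT = 0.00179428 s.
Utilization = t_tx / cycle = 0.00177285/0.00179428 = 98.8 %.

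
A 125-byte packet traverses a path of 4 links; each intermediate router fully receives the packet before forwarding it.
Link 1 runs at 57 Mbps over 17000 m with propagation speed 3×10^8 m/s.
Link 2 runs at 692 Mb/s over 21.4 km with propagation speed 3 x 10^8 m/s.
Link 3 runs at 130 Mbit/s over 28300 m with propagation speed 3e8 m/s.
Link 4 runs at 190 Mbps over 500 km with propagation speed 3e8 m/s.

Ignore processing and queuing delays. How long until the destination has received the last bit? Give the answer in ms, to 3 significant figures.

1.92 ms

L = 125 × 8 = 1000 bits.
Transmission delays (L/R per hop): 0.0175439, 0.00144509, 0.00769231, 0.00526316 ms; sum = 0.0319444 ms.
Propagation delays (d/s per hop): 0.0566667, 0.0713333, 0.0943333, 1.66667 ms; sum = 1.889 ms.
End-to-end = 1.92 ms.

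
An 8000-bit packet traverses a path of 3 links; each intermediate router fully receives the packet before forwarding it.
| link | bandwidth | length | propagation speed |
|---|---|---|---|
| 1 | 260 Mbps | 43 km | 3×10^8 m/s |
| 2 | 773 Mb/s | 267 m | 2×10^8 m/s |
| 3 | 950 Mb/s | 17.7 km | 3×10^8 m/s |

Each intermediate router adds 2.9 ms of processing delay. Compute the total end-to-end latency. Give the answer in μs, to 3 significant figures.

6050 μs

Transmission delays (L/R per hop): 30.7692, 10.3493, 8.42105 μs; sum = 49.5396 μs.
Propagation delays (d/s per hop): 143.333, 1.335, 59 μs; sum = 203.668 μs.
Processing at 2 router(s): 2 × 2.9 ms = 5800 μs.
End-to-end = 6050 μs.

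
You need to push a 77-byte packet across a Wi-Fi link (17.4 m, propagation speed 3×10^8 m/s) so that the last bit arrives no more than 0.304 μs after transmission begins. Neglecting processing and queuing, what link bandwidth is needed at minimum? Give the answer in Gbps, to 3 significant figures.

L = 616 bits.
Propagation delay = 17.4 / 300000000 = 0.058 μs.
Transmission budget = 0.304 − 0.058 = 0.246 μs.
R ≥ L / t_tx = 616 bits / 2.46e-07 s = 2.50 Gbps.

2.50 Gbps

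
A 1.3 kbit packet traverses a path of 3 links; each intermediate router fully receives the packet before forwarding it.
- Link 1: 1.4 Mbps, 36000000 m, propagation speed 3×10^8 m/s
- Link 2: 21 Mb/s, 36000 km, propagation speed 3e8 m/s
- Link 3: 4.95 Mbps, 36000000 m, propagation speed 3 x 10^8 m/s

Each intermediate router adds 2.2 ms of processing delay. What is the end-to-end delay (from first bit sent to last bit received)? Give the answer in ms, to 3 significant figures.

L = 1300 bits.
Transmission delays (L/R per hop): 0.928571, 0.0619048, 0.262626 ms; sum = 1.2531 ms.
Propagation delays (d/s per hop): 120, 120, 120 ms; sum = 360 ms.
Processing at 2 router(s): 2 × 2.2 ms = 4.4 ms.
End-to-end = 366 ms.

366 ms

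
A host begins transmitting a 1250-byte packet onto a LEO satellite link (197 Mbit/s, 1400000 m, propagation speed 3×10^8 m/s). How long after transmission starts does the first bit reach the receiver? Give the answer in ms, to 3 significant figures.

First bit experiences only propagation delay: d/s = 1400000/300000000 = 4.67 ms.

4.67 ms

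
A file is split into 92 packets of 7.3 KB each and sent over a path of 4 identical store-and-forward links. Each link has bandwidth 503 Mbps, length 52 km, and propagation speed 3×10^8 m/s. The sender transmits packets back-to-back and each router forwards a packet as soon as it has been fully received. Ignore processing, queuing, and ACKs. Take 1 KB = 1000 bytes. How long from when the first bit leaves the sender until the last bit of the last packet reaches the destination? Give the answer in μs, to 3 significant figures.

Per-hop transmission t_tx = L/R = 58400/503000000 = 116.103 μs.
Per-hop propagation t_prop = 52000/300000000 = 173.333 μs.
Pipeline fill: first packet needs 4·t_tx to clear all hops; remaining 91 packets each add one t_tx.
Total = (4+92-1)·t_tx + 4·t_prop = 95·116.103 + 4·173.333 = 11700 μs.

11700 μs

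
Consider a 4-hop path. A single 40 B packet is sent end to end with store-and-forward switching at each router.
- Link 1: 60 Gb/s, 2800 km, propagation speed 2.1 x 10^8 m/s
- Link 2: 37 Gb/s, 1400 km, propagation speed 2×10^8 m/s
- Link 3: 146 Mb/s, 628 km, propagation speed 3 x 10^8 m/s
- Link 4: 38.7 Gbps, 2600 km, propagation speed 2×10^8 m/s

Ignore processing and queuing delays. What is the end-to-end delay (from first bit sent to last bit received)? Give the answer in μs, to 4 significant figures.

L = 40 × 8 = 320 bits.
Transmission delays (L/R per hop): 0.00533333, 0.00864865, 2.19178, 0.00826873 μs; sum = 2.21403 μs.
Propagation delays (d/s per hop): 13333.3, 7000, 2093.33, 13000 μs; sum = 35426.7 μs.
End-to-end = 35430 μs.

35430 μs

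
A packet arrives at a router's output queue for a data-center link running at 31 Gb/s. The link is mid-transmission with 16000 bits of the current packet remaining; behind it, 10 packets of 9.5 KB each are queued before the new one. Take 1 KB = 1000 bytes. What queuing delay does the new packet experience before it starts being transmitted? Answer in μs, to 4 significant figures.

Each queued packet: L/R = 76000/31000000000 = 2.45161 μs.
10 queued → 24.5161 μs.
Plus remaining 16000 bits of current packet: 0.516129 μs.
Queuing delay = 25.03 μs.

25.03 μs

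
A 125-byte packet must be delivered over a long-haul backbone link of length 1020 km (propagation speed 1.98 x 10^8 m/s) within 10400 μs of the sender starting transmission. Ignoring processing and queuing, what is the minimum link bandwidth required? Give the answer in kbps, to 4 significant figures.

L = 1000 bits.
Propagation delay = 1020000 / 198000000 = 5151.52 μs.
Transmission budget = 10400 − 5151.52 = 5248.48 μs.
R ≥ L / t_tx = 1000 bits / 0.00524848 s = 190.5 kbps.

190.5 kbps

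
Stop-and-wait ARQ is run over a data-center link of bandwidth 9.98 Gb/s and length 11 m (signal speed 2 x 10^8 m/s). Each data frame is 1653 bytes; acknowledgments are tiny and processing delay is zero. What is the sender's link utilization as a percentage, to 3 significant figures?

t_tx = L/R = 13224/9980000000 = 1.32505e-06 s.
t_prop = 11/200000000 = 5.5e-08 s; RTT = 1.1e-07 s.
Cycle = t_tx + RTT = 1.43505e-06 s.
Utilization = t_tx / cycle = 1.32505e-06/1.43505e-06 = 92.3 %.

92.3 %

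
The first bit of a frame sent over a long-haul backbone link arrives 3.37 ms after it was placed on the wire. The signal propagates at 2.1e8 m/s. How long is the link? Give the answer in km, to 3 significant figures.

708 km

d = s × t_prop = 210000000 × 0.00337 = 708 km.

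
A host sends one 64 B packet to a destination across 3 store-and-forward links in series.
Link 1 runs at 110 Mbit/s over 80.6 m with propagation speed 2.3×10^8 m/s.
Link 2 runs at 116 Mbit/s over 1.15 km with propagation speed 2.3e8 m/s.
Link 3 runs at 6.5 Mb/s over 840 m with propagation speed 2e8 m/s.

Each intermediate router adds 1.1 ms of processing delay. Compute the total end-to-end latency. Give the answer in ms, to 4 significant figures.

2.297 ms

L = 64 × 8 = 512 bits.
Transmission delays (L/R per hop): 0.00465455, 0.00441379, 0.0787692 ms; sum = 0.0878376 ms.
Propagation delays (d/s per hop): 0.000350435, 0.005, 0.0042 ms; sum = 0.00955043 ms.
Processing at 2 router(s): 2 × 1.1 ms = 2.2 ms.
End-to-end = 2.297 ms.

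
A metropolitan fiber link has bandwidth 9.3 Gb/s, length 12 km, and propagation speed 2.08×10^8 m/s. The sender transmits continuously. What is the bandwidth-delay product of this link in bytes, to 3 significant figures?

Propagation delay = 12000 / 208000000 = 5.76923e-05 s.
BDP = R × t_prop = 9300000000 × 5.76923e-05 = 536538 bits.
In bytes: 536538/8 = 67100 bytes.

67100 bytes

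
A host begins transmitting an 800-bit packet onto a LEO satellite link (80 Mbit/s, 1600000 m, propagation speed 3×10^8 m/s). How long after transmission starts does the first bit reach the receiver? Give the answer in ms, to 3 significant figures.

5.33 ms

First bit experiences only propagation delay: d/s = 1600000/300000000 = 5.33 ms.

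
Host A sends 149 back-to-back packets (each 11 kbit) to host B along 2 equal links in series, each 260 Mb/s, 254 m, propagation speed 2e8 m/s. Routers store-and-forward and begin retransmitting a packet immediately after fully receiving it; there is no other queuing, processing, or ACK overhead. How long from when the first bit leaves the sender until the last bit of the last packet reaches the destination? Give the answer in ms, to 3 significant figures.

Per-hop transmission t_tx = L/R = 11000/260000000 = 0.0423077 ms.
Per-hop propagation t_prop = 254/200000000 = 0.00127 ms.
Pipeline fill: first packet needs 2·t_tx to clear all hops; remaining 148 packets each add one t_tx.
Total = (2+149-1)·t_tx + 2·t_prop = 150·0.0423077 + 2·0.00127 = 6.35 ms.

6.35 ms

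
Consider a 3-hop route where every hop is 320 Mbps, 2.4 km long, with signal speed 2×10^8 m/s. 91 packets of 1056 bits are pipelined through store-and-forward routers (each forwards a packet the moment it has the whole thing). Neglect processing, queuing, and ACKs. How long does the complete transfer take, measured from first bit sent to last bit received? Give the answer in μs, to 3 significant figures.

343 μs

Per-hop transmission t_tx = L/R = 1056/320000000 = 3.3 μs.
Per-hop propagation t_prop = 2400/200000000 = 12 μs.
Pipeline fill: first packet needs 3·t_tx to clear all hops; remaining 90 packets each add one t_tx.
Total = (3+91-1)·t_tx + 3·t_prop = 93·3.3 + 3·12 = 343 μs.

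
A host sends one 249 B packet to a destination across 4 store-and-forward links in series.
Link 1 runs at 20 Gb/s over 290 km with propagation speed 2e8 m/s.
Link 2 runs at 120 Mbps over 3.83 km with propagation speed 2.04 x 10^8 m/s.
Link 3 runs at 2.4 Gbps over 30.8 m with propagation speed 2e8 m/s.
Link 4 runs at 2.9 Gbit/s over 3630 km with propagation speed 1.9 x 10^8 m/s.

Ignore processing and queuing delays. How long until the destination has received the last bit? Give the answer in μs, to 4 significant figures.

20590 μs

L = 249 × 8 = 1992 bits.
Transmission delays (L/R per hop): 0.0996, 16.6, 0.83, 0.686897 μs; sum = 18.2165 μs.
Propagation delays (d/s per hop): 1450, 18.7745, 0.154, 19105.3 μs; sum = 20574.2 μs.
End-to-end = 20590 μs.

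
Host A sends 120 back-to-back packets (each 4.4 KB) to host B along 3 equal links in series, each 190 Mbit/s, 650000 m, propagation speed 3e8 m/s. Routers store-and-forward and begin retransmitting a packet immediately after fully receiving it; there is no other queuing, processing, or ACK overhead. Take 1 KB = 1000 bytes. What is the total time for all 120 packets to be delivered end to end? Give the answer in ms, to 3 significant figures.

29.1 ms

Per-hop transmission t_tx = L/R = 35200/190000000 = 0.185263 ms.
Per-hop propagation t_prop = 650000/300000000 = 2.16667 ms.
Pipeline fill: first packet needs 3·t_tx to clear all hops; remaining 119 packets each add one t_tx.
Total = (3+120-1)·t_tx + 3·t_prop = 122·0.185263 + 3·2.16667 = 29.1 ms.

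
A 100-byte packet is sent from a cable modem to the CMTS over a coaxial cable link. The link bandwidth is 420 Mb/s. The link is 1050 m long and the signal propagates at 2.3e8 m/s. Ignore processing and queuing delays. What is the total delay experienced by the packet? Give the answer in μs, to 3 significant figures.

L = 100 × 8 = 800 bits.
Transmission delay = L/R = 800 / 420000000 = 1.90476 μs.
Propagation delay = d/s = 1050 m / 2.3e+08 m/s = 4.56522 μs.
Total = 6.47 μs.

6.47 μs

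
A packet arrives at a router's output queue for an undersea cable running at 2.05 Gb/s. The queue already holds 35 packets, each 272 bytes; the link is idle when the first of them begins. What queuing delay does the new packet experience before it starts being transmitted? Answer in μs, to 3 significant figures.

Each queued packet: L/R = 2176/2.05e+09 = 1.06146 μs.
35 queued → 37.1512 μs.
Queuing delay = 37.2 μs.

37.2 μs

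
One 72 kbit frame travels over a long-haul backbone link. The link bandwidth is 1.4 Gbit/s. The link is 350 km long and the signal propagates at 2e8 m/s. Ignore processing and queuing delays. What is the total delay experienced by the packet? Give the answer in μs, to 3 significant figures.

L = 72000 bits.
Transmission delay = L/R = 72000 / 1400000000 = 51.4286 μs.
Propagation delay = d/s = 350000 m / 200000000 m/s = 1750 μs.
Total = 1800 μs.

1800 μs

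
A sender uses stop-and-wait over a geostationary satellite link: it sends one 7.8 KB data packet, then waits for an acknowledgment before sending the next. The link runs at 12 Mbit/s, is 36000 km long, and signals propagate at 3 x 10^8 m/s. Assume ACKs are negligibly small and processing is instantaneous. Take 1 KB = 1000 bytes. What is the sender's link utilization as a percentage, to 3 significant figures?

t_tx = L/R = 62400/12000000 = 0.0052 s.
t_prop = 36000000/300000000 = 0.12 s; RTT = 0.24 s.
Cycle = t_tx + RTT = 0.2452 s.
Utilization = t_tx / cycle = 0.0052/0.2452 = 2.12 %.

2.12 %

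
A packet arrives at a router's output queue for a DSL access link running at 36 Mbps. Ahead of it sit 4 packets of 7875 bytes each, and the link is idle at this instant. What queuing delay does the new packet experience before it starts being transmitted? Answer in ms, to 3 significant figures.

Each queued packet: L/R = 63000/36000000 = 1.75 ms.
4 queued → 7 ms.
Queuing delay = 7.00 ms.

7.00 ms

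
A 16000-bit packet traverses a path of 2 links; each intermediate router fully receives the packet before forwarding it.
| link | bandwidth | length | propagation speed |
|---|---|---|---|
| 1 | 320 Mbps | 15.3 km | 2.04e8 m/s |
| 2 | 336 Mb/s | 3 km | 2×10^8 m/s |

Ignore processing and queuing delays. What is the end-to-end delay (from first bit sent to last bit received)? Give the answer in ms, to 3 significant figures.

Transmission delays (L/R per hop): 0.05, 0.047619 ms; sum = 0.097619 ms.
Propagation delays (d/s per hop): 0.075, 0.015 ms; sum = 0.09 ms.
End-to-end = 0.188 ms.

0.188 ms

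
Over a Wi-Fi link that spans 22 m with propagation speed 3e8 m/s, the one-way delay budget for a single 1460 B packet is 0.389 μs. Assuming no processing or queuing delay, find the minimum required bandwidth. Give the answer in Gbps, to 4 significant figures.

37.00 Gbps

L = 11680 bits.
Propagation delay = 22 / 300000000 = 0.0733333 μs.
Transmission budget = 0.389 − 0.0733333 = 0.315667 μs.
R ≥ L / t_tx = 11680 bits / 3.15667e-07 s = 37.00 Gbps.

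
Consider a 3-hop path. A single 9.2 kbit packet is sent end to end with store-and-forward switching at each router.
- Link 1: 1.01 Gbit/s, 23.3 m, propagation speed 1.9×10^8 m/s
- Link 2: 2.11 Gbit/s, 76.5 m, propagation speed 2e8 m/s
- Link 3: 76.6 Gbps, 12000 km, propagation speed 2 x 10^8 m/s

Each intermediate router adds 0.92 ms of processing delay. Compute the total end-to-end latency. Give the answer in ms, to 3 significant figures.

61.9 ms

L = 9200 bits.
Transmission delays (L/R per hop): 0.00910891, 0.00436019, 0.000120104 ms; sum = 0.0135892 ms.
Propagation delays (d/s per hop): 0.000122632, 0.0003825, 60 ms; sum = 60.0005 ms.
Processing at 2 router(s): 2 × 0.92 ms = 1.84 ms.
End-to-end = 61.9 ms.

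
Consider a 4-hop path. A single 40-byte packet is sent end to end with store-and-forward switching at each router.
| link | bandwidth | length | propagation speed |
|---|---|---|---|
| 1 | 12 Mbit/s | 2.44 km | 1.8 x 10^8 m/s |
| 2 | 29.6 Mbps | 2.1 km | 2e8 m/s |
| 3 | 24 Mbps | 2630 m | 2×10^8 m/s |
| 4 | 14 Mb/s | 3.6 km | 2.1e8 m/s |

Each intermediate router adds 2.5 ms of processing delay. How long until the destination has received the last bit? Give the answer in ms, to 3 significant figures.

L = 40 × 8 = 320 bits.
Transmission delays (L/R per hop): 0.0266667, 0.0108108, 0.0133333, 0.0228571 ms; sum = 0.073668 ms.
Propagation delays (d/s per hop): 0.0135556, 0.0105, 0.01315, 0.0171429 ms; sum = 0.0543484 ms.
Processing at 3 router(s): 3 × 2.5 ms = 7.5 ms.
End-to-end = 7.63 ms.

7.63 ms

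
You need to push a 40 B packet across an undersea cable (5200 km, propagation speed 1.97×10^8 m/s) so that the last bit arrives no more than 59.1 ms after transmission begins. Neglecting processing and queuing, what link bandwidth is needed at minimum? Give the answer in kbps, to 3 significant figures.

9.78 kbps

L = 320 bits.
Propagation delay = 5200000 / 197000000 = 26.3959 ms.
Transmission budget = 59.1 − 26.3959 = 32.7041 ms.
R ≥ L / t_tx = 320 bits / 0.0327041 s = 9.78 kbps.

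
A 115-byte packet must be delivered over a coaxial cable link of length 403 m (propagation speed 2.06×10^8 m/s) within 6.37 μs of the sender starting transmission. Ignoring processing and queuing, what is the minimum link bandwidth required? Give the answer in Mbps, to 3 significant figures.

208 Mbps

L = 920 bits.
Propagation delay = 403 / 206000000 = 1.95631 μs.
Transmission budget = 6.37 − 1.95631 = 4.41369 μs.
R ≥ L / t_tx = 920 bits / 4.41369e-06 s = 208 Mbps.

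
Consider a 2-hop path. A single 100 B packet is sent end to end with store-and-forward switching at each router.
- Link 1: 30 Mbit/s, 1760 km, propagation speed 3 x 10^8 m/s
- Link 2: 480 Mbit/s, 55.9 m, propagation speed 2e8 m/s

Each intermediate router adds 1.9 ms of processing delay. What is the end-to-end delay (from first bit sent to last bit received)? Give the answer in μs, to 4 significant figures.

7795 μs

L = 100 × 8 = 800 bits.
Transmission delays (L/R per hop): 26.6667, 1.66667 μs; sum = 28.3333 μs.
Propagation delays (d/s per hop): 5866.67, 0.2795 μs; sum = 5866.95 μs.
Processing at 1 router(s): 1 × 1.9 ms = 1900 μs.
End-to-end = 7795 μs.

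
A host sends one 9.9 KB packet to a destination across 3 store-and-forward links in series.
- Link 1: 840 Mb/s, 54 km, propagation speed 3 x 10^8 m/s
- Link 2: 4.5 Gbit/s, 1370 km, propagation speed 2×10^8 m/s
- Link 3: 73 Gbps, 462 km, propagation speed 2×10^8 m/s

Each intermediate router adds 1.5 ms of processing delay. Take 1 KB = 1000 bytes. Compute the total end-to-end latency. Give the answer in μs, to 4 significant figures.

12450 μs

L = 79200 bits.
Transmission delays (L/R per hop): 94.2857, 17.6, 1.08493 μs; sum = 112.971 μs.
Propagation delays (d/s per hop): 180, 6850, 2310 μs; sum = 9340 μs.
Processing at 2 router(s): 2 × 1.5 ms = 3000 μs.
End-to-end = 12450 μs.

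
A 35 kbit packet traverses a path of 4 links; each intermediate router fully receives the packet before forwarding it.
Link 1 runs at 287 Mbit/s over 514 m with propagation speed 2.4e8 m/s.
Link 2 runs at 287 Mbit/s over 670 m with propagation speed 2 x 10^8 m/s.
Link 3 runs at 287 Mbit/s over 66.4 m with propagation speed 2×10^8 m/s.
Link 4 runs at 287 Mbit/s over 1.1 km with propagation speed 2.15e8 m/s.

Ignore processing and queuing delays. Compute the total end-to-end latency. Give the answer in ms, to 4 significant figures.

L = 35000 bits.
Transmission delay per hop = L/R = 35000/287000000 = 0.121951 ms; 4 hops → 0.487805 ms.
Propagation delays (d/s per hop): 0.00214167, 0.00335, 0.000332, 0.00511628 ms; sum = 0.0109399 ms.
End-to-end = 0.4987 ms.

0.4987 ms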